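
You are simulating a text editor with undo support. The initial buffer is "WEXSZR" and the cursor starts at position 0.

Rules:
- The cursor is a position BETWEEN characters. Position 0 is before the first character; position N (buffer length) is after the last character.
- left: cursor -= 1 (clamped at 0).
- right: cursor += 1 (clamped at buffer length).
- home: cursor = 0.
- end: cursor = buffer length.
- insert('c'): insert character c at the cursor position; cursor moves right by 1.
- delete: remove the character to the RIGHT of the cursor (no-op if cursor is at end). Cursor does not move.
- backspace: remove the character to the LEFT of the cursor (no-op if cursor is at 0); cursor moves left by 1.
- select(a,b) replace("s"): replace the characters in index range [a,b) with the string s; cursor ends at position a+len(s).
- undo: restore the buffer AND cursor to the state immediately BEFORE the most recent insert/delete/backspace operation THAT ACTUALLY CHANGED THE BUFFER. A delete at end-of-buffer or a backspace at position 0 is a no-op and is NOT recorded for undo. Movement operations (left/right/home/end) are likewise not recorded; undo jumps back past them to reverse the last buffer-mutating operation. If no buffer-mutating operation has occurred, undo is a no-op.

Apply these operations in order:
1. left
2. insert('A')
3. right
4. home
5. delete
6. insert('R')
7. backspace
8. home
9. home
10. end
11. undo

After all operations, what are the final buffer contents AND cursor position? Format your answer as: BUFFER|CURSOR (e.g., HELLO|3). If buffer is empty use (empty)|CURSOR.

Answer: RWEXSZR|1

Derivation:
After op 1 (left): buf='WEXSZR' cursor=0
After op 2 (insert('A')): buf='AWEXSZR' cursor=1
After op 3 (right): buf='AWEXSZR' cursor=2
After op 4 (home): buf='AWEXSZR' cursor=0
After op 5 (delete): buf='WEXSZR' cursor=0
After op 6 (insert('R')): buf='RWEXSZR' cursor=1
After op 7 (backspace): buf='WEXSZR' cursor=0
After op 8 (home): buf='WEXSZR' cursor=0
After op 9 (home): buf='WEXSZR' cursor=0
After op 10 (end): buf='WEXSZR' cursor=6
After op 11 (undo): buf='RWEXSZR' cursor=1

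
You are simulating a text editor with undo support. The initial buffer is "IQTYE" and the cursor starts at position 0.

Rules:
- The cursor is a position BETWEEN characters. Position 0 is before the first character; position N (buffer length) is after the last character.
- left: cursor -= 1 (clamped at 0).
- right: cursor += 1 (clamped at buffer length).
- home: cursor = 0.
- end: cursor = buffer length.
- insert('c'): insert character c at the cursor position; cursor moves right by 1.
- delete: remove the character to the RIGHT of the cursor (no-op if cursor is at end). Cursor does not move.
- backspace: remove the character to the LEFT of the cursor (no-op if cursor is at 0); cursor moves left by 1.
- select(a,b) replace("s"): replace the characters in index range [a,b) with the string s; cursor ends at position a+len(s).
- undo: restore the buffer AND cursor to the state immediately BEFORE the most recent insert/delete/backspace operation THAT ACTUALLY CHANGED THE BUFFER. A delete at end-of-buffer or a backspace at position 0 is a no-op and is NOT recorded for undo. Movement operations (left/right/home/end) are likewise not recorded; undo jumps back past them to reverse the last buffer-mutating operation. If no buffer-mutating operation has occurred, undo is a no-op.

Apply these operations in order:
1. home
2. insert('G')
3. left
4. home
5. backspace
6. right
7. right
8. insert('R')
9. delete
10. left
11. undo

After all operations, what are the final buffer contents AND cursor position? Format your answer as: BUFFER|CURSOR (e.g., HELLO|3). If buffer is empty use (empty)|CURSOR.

After op 1 (home): buf='IQTYE' cursor=0
After op 2 (insert('G')): buf='GIQTYE' cursor=1
After op 3 (left): buf='GIQTYE' cursor=0
After op 4 (home): buf='GIQTYE' cursor=0
After op 5 (backspace): buf='GIQTYE' cursor=0
After op 6 (right): buf='GIQTYE' cursor=1
After op 7 (right): buf='GIQTYE' cursor=2
After op 8 (insert('R')): buf='GIRQTYE' cursor=3
After op 9 (delete): buf='GIRTYE' cursor=3
After op 10 (left): buf='GIRTYE' cursor=2
After op 11 (undo): buf='GIRQTYE' cursor=3

Answer: GIRQTYE|3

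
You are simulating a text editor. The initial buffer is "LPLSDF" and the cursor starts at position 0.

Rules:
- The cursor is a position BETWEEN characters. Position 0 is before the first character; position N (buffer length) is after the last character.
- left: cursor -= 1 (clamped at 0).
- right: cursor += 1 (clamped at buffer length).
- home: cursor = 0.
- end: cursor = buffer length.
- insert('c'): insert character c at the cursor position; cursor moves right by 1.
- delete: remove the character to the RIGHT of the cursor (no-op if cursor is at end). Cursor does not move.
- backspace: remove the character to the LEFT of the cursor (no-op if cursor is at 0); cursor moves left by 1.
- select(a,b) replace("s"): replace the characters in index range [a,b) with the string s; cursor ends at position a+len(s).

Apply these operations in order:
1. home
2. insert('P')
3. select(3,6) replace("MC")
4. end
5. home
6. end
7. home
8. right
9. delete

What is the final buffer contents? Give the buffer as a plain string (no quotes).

After op 1 (home): buf='LPLSDF' cursor=0
After op 2 (insert('P')): buf='PLPLSDF' cursor=1
After op 3 (select(3,6) replace("MC")): buf='PLPMCF' cursor=5
After op 4 (end): buf='PLPMCF' cursor=6
After op 5 (home): buf='PLPMCF' cursor=0
After op 6 (end): buf='PLPMCF' cursor=6
After op 7 (home): buf='PLPMCF' cursor=0
After op 8 (right): buf='PLPMCF' cursor=1
After op 9 (delete): buf='PPMCF' cursor=1

Answer: PPMCF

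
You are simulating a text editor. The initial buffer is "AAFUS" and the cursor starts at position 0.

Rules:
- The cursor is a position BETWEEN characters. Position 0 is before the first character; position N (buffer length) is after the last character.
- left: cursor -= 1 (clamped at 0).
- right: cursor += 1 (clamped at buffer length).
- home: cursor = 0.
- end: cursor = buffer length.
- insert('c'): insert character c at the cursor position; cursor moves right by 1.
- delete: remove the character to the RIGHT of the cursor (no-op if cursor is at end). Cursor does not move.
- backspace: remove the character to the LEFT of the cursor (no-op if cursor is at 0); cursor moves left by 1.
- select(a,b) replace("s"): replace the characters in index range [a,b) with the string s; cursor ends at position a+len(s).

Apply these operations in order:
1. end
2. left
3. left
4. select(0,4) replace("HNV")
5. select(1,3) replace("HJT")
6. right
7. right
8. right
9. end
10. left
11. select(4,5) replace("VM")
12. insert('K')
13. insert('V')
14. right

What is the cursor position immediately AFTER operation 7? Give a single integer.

Answer: 5

Derivation:
After op 1 (end): buf='AAFUS' cursor=5
After op 2 (left): buf='AAFUS' cursor=4
After op 3 (left): buf='AAFUS' cursor=3
After op 4 (select(0,4) replace("HNV")): buf='HNVS' cursor=3
After op 5 (select(1,3) replace("HJT")): buf='HHJTS' cursor=4
After op 6 (right): buf='HHJTS' cursor=5
After op 7 (right): buf='HHJTS' cursor=5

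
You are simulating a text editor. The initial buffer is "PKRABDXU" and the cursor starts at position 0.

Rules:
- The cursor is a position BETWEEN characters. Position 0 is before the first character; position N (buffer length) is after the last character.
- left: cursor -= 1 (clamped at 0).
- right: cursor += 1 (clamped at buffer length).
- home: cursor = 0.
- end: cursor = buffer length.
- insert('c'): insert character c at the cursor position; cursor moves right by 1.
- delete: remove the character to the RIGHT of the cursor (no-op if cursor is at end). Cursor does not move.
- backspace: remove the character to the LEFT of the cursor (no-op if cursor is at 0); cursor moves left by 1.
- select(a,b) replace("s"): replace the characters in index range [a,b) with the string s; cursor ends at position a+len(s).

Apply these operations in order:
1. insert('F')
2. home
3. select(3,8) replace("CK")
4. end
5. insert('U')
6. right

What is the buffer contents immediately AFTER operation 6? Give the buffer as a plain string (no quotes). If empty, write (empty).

After op 1 (insert('F')): buf='FPKRABDXU' cursor=1
After op 2 (home): buf='FPKRABDXU' cursor=0
After op 3 (select(3,8) replace("CK")): buf='FPKCKU' cursor=5
After op 4 (end): buf='FPKCKU' cursor=6
After op 5 (insert('U')): buf='FPKCKUU' cursor=7
After op 6 (right): buf='FPKCKUU' cursor=7

Answer: FPKCKUU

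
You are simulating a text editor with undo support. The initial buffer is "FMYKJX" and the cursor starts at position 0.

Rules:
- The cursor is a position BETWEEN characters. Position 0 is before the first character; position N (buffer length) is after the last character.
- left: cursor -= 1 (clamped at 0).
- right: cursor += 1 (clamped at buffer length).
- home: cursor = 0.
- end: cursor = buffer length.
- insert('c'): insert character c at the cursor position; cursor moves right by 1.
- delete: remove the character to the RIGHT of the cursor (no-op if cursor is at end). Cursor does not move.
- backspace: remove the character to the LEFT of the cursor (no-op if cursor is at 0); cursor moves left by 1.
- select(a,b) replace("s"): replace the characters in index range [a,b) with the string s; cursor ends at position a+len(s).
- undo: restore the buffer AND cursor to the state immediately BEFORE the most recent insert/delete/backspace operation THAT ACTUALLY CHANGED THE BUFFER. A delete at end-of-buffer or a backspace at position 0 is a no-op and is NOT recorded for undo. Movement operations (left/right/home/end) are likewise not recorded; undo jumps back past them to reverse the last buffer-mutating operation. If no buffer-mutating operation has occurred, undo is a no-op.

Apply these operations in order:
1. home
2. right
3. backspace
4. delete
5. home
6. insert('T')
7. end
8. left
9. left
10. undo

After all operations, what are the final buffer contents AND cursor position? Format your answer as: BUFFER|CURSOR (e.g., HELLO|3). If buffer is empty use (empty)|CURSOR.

After op 1 (home): buf='FMYKJX' cursor=0
After op 2 (right): buf='FMYKJX' cursor=1
After op 3 (backspace): buf='MYKJX' cursor=0
After op 4 (delete): buf='YKJX' cursor=0
After op 5 (home): buf='YKJX' cursor=0
After op 6 (insert('T')): buf='TYKJX' cursor=1
After op 7 (end): buf='TYKJX' cursor=5
After op 8 (left): buf='TYKJX' cursor=4
After op 9 (left): buf='TYKJX' cursor=3
After op 10 (undo): buf='YKJX' cursor=0

Answer: YKJX|0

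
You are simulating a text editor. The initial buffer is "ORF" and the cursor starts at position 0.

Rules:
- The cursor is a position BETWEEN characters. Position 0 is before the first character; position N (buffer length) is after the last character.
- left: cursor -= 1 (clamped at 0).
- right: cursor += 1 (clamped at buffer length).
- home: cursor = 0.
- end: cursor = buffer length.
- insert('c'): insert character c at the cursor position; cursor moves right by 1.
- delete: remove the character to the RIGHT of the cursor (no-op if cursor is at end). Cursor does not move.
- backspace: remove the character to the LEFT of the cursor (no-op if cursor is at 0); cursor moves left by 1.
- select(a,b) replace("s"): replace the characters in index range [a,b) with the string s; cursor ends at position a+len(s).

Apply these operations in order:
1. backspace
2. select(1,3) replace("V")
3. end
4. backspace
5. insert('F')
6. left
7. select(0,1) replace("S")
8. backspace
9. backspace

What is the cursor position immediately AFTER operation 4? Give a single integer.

Answer: 1

Derivation:
After op 1 (backspace): buf='ORF' cursor=0
After op 2 (select(1,3) replace("V")): buf='OV' cursor=2
After op 3 (end): buf='OV' cursor=2
After op 4 (backspace): buf='O' cursor=1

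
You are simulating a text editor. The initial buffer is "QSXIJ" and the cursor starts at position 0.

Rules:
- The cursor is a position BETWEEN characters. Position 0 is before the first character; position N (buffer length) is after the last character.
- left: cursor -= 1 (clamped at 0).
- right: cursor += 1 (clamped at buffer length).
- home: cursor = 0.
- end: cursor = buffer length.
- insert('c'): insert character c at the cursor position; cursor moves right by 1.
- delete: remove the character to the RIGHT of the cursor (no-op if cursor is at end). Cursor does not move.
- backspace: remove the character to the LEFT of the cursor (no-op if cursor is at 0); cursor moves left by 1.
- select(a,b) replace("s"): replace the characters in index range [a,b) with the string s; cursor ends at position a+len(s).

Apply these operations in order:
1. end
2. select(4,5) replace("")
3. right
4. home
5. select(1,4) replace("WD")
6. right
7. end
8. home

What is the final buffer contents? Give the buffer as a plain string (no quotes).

Answer: QWD

Derivation:
After op 1 (end): buf='QSXIJ' cursor=5
After op 2 (select(4,5) replace("")): buf='QSXI' cursor=4
After op 3 (right): buf='QSXI' cursor=4
After op 4 (home): buf='QSXI' cursor=0
After op 5 (select(1,4) replace("WD")): buf='QWD' cursor=3
After op 6 (right): buf='QWD' cursor=3
After op 7 (end): buf='QWD' cursor=3
After op 8 (home): buf='QWD' cursor=0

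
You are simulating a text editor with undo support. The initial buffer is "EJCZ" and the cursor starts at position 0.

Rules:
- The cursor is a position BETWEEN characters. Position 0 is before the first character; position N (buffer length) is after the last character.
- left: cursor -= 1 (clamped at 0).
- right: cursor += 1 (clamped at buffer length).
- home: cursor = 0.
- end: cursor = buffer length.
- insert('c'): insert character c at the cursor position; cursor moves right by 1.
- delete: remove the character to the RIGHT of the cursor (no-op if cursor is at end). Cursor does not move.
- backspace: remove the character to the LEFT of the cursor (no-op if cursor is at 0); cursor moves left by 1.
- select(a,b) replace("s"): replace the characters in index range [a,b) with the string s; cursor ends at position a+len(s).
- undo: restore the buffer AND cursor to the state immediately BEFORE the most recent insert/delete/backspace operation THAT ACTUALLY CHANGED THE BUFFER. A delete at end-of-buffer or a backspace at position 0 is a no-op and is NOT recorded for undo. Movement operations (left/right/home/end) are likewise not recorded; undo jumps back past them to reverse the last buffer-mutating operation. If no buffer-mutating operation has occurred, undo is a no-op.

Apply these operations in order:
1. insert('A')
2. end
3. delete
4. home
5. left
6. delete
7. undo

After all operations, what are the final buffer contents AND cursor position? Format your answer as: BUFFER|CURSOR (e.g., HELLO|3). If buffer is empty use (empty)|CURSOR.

Answer: AEJCZ|0

Derivation:
After op 1 (insert('A')): buf='AEJCZ' cursor=1
After op 2 (end): buf='AEJCZ' cursor=5
After op 3 (delete): buf='AEJCZ' cursor=5
After op 4 (home): buf='AEJCZ' cursor=0
After op 5 (left): buf='AEJCZ' cursor=0
After op 6 (delete): buf='EJCZ' cursor=0
After op 7 (undo): buf='AEJCZ' cursor=0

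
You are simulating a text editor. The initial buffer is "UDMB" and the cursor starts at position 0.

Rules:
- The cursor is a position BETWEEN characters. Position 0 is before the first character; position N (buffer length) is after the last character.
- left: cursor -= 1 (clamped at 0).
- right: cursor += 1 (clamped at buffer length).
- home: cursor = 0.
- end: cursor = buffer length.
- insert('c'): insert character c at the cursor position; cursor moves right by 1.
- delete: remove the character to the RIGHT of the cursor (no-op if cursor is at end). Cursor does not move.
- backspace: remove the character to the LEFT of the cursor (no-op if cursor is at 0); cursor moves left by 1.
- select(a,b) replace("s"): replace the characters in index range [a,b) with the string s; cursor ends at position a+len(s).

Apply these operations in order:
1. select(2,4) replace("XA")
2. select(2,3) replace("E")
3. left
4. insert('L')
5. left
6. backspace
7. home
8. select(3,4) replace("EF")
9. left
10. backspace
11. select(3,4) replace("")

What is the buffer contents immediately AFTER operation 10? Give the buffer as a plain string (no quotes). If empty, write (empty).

After op 1 (select(2,4) replace("XA")): buf='UDXA' cursor=4
After op 2 (select(2,3) replace("E")): buf='UDEA' cursor=3
After op 3 (left): buf='UDEA' cursor=2
After op 4 (insert('L')): buf='UDLEA' cursor=3
After op 5 (left): buf='UDLEA' cursor=2
After op 6 (backspace): buf='ULEA' cursor=1
After op 7 (home): buf='ULEA' cursor=0
After op 8 (select(3,4) replace("EF")): buf='ULEEF' cursor=5
After op 9 (left): buf='ULEEF' cursor=4
After op 10 (backspace): buf='ULEF' cursor=3

Answer: ULEF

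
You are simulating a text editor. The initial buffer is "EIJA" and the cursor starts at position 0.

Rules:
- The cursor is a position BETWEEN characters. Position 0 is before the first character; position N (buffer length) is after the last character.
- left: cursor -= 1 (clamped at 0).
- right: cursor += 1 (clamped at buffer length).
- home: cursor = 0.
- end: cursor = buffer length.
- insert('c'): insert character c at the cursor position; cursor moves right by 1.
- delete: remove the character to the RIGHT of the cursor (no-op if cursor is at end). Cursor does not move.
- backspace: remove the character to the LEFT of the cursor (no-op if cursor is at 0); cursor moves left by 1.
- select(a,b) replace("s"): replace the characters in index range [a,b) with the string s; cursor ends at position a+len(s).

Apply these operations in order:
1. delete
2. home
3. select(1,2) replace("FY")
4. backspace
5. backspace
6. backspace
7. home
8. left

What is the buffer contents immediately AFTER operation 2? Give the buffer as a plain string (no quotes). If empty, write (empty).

After op 1 (delete): buf='IJA' cursor=0
After op 2 (home): buf='IJA' cursor=0

Answer: IJA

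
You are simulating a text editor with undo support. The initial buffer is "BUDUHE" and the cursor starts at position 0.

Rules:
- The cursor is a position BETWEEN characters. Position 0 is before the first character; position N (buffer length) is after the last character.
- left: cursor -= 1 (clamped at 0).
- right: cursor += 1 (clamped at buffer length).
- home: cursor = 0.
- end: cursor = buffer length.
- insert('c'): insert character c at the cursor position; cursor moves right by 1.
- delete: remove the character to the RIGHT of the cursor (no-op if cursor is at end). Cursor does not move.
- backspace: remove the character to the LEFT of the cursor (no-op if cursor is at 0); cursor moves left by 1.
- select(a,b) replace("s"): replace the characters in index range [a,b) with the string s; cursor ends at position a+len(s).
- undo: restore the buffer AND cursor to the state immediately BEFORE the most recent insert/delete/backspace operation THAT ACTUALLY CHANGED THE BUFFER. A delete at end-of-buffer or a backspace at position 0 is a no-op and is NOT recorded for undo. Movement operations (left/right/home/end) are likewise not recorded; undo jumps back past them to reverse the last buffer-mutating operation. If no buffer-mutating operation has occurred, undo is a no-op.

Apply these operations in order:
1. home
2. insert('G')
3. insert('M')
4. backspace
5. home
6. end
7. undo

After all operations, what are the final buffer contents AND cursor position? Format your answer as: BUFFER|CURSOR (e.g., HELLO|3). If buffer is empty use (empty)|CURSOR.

Answer: GMBUDUHE|2

Derivation:
After op 1 (home): buf='BUDUHE' cursor=0
After op 2 (insert('G')): buf='GBUDUHE' cursor=1
After op 3 (insert('M')): buf='GMBUDUHE' cursor=2
After op 4 (backspace): buf='GBUDUHE' cursor=1
After op 5 (home): buf='GBUDUHE' cursor=0
After op 6 (end): buf='GBUDUHE' cursor=7
After op 7 (undo): buf='GMBUDUHE' cursor=2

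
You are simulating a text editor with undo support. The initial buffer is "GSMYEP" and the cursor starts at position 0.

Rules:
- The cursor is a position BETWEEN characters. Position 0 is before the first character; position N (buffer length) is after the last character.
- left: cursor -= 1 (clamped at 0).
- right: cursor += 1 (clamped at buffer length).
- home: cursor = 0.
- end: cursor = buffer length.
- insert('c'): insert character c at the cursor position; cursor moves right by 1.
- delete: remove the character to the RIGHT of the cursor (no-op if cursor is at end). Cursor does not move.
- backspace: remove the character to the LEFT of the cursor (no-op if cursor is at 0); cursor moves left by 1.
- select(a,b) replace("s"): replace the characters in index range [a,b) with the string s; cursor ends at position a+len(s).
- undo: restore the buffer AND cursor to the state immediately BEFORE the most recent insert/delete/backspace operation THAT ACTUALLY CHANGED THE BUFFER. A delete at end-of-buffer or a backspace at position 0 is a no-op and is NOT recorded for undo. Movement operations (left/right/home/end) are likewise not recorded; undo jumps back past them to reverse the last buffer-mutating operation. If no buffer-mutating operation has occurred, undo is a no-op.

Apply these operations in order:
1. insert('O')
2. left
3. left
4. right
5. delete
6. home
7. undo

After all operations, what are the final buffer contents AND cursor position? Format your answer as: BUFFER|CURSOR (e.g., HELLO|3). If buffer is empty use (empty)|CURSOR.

After op 1 (insert('O')): buf='OGSMYEP' cursor=1
After op 2 (left): buf='OGSMYEP' cursor=0
After op 3 (left): buf='OGSMYEP' cursor=0
After op 4 (right): buf='OGSMYEP' cursor=1
After op 5 (delete): buf='OSMYEP' cursor=1
After op 6 (home): buf='OSMYEP' cursor=0
After op 7 (undo): buf='OGSMYEP' cursor=1

Answer: OGSMYEP|1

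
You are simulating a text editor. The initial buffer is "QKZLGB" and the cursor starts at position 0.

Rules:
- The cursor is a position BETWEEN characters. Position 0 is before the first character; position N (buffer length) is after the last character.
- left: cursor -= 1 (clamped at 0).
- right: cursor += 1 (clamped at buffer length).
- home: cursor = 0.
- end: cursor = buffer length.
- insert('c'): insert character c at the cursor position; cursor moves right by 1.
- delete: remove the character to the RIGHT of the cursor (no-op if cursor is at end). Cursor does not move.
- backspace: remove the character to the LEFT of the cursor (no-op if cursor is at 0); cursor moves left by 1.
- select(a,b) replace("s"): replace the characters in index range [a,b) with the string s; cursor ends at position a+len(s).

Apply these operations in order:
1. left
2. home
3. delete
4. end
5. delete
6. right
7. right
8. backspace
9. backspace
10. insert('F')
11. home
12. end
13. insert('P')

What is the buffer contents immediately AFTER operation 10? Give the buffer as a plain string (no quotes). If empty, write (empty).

After op 1 (left): buf='QKZLGB' cursor=0
After op 2 (home): buf='QKZLGB' cursor=0
After op 3 (delete): buf='KZLGB' cursor=0
After op 4 (end): buf='KZLGB' cursor=5
After op 5 (delete): buf='KZLGB' cursor=5
After op 6 (right): buf='KZLGB' cursor=5
After op 7 (right): buf='KZLGB' cursor=5
After op 8 (backspace): buf='KZLG' cursor=4
After op 9 (backspace): buf='KZL' cursor=3
After op 10 (insert('F')): buf='KZLF' cursor=4

Answer: KZLF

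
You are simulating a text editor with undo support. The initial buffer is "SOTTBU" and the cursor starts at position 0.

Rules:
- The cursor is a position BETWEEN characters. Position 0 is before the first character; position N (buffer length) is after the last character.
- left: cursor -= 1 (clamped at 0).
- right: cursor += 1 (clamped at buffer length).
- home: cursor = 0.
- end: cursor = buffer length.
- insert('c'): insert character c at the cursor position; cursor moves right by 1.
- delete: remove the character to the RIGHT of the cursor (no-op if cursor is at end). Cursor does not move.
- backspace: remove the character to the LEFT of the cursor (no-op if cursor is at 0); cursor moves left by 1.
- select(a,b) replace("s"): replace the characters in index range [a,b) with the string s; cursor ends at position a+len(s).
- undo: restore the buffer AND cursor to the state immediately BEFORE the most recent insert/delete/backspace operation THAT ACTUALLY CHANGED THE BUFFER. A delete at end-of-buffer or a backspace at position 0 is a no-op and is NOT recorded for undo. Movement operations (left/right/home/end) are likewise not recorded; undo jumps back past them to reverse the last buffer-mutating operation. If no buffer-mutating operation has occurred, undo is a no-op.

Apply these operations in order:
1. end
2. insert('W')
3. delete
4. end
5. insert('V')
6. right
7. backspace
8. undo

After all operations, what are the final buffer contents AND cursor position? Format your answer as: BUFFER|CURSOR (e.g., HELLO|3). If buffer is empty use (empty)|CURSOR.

Answer: SOTTBUWV|8

Derivation:
After op 1 (end): buf='SOTTBU' cursor=6
After op 2 (insert('W')): buf='SOTTBUW' cursor=7
After op 3 (delete): buf='SOTTBUW' cursor=7
After op 4 (end): buf='SOTTBUW' cursor=7
After op 5 (insert('V')): buf='SOTTBUWV' cursor=8
After op 6 (right): buf='SOTTBUWV' cursor=8
After op 7 (backspace): buf='SOTTBUW' cursor=7
After op 8 (undo): buf='SOTTBUWV' cursor=8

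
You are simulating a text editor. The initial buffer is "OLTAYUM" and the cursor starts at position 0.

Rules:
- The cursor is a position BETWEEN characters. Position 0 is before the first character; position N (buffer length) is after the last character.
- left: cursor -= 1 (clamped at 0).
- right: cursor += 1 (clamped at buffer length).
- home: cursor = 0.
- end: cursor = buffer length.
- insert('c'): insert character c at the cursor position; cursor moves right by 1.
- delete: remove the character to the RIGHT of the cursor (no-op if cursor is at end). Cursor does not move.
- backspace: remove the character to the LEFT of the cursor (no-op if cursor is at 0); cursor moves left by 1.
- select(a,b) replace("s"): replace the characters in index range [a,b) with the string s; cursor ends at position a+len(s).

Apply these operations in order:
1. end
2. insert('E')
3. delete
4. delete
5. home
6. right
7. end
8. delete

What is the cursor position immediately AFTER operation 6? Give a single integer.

After op 1 (end): buf='OLTAYUM' cursor=7
After op 2 (insert('E')): buf='OLTAYUME' cursor=8
After op 3 (delete): buf='OLTAYUME' cursor=8
After op 4 (delete): buf='OLTAYUME' cursor=8
After op 5 (home): buf='OLTAYUME' cursor=0
After op 6 (right): buf='OLTAYUME' cursor=1

Answer: 1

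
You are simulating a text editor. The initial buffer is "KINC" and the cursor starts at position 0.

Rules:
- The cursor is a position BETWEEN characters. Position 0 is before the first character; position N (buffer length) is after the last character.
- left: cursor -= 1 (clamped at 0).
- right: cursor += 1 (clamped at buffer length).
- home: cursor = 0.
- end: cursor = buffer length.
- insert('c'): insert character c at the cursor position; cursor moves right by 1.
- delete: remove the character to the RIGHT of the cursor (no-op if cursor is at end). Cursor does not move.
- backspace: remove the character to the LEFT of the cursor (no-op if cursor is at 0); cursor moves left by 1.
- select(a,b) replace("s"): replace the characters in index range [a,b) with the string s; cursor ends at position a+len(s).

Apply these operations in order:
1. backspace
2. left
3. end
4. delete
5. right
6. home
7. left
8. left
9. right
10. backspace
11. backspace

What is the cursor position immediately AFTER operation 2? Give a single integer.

After op 1 (backspace): buf='KINC' cursor=0
After op 2 (left): buf='KINC' cursor=0

Answer: 0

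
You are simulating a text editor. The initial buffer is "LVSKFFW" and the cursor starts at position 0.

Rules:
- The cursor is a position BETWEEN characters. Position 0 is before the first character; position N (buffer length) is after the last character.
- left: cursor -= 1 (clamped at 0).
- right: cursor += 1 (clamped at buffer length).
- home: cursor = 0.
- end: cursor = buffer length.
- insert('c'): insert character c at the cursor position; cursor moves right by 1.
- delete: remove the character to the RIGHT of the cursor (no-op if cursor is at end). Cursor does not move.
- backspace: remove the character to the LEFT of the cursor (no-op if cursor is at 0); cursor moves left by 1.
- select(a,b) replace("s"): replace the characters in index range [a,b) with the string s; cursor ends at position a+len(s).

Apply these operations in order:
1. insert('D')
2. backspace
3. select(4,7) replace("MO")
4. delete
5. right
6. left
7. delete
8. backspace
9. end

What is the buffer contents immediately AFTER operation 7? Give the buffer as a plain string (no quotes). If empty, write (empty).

Answer: LVSKM

Derivation:
After op 1 (insert('D')): buf='DLVSKFFW' cursor=1
After op 2 (backspace): buf='LVSKFFW' cursor=0
After op 3 (select(4,7) replace("MO")): buf='LVSKMO' cursor=6
After op 4 (delete): buf='LVSKMO' cursor=6
After op 5 (right): buf='LVSKMO' cursor=6
After op 6 (left): buf='LVSKMO' cursor=5
After op 7 (delete): buf='LVSKM' cursor=5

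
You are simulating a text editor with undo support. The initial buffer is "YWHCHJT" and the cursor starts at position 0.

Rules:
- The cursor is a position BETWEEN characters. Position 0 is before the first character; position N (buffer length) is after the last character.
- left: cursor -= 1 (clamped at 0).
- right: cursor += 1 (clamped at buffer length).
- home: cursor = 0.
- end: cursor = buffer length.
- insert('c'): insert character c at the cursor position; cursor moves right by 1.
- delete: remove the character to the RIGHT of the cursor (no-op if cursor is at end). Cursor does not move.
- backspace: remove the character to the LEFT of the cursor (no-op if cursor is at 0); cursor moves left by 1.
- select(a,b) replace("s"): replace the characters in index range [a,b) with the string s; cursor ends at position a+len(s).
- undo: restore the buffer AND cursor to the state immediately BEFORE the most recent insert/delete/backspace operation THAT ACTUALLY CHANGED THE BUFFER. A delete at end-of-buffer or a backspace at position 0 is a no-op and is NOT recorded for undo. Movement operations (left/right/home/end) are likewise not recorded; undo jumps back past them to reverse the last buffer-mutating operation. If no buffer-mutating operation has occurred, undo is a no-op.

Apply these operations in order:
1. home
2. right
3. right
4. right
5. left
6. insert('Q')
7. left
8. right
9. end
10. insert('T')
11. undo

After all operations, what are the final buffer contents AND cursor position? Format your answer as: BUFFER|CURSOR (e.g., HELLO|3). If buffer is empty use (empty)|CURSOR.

Answer: YWQHCHJT|8

Derivation:
After op 1 (home): buf='YWHCHJT' cursor=0
After op 2 (right): buf='YWHCHJT' cursor=1
After op 3 (right): buf='YWHCHJT' cursor=2
After op 4 (right): buf='YWHCHJT' cursor=3
After op 5 (left): buf='YWHCHJT' cursor=2
After op 6 (insert('Q')): buf='YWQHCHJT' cursor=3
After op 7 (left): buf='YWQHCHJT' cursor=2
After op 8 (right): buf='YWQHCHJT' cursor=3
After op 9 (end): buf='YWQHCHJT' cursor=8
After op 10 (insert('T')): buf='YWQHCHJTT' cursor=9
After op 11 (undo): buf='YWQHCHJT' cursor=8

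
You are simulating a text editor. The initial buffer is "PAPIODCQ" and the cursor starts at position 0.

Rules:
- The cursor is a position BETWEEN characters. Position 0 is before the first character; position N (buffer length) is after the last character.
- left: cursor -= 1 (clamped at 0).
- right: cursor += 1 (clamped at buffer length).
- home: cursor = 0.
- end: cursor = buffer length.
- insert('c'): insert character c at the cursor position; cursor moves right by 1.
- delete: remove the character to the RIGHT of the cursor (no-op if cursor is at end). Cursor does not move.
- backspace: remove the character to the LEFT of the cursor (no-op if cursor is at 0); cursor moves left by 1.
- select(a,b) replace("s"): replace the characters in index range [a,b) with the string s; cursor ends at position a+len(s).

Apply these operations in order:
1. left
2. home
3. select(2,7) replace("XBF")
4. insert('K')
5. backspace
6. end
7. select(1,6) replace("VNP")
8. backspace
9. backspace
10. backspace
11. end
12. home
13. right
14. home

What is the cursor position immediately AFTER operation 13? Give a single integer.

After op 1 (left): buf='PAPIODCQ' cursor=0
After op 2 (home): buf='PAPIODCQ' cursor=0
After op 3 (select(2,7) replace("XBF")): buf='PAXBFQ' cursor=5
After op 4 (insert('K')): buf='PAXBFKQ' cursor=6
After op 5 (backspace): buf='PAXBFQ' cursor=5
After op 6 (end): buf='PAXBFQ' cursor=6
After op 7 (select(1,6) replace("VNP")): buf='PVNP' cursor=4
After op 8 (backspace): buf='PVN' cursor=3
After op 9 (backspace): buf='PV' cursor=2
After op 10 (backspace): buf='P' cursor=1
After op 11 (end): buf='P' cursor=1
After op 12 (home): buf='P' cursor=0
After op 13 (right): buf='P' cursor=1

Answer: 1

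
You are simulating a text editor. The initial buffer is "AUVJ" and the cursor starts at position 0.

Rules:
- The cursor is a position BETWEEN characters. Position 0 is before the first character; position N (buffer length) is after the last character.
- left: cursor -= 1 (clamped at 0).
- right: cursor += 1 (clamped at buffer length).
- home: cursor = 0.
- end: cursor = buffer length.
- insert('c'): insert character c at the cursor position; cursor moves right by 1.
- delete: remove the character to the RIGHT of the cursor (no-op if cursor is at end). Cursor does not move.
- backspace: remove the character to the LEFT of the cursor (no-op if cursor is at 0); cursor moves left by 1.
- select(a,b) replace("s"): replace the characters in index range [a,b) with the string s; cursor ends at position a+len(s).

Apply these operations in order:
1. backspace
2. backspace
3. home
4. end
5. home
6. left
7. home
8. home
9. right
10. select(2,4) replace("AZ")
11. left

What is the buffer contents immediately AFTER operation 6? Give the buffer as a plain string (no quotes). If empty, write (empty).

Answer: AUVJ

Derivation:
After op 1 (backspace): buf='AUVJ' cursor=0
After op 2 (backspace): buf='AUVJ' cursor=0
After op 3 (home): buf='AUVJ' cursor=0
After op 4 (end): buf='AUVJ' cursor=4
After op 5 (home): buf='AUVJ' cursor=0
After op 6 (left): buf='AUVJ' cursor=0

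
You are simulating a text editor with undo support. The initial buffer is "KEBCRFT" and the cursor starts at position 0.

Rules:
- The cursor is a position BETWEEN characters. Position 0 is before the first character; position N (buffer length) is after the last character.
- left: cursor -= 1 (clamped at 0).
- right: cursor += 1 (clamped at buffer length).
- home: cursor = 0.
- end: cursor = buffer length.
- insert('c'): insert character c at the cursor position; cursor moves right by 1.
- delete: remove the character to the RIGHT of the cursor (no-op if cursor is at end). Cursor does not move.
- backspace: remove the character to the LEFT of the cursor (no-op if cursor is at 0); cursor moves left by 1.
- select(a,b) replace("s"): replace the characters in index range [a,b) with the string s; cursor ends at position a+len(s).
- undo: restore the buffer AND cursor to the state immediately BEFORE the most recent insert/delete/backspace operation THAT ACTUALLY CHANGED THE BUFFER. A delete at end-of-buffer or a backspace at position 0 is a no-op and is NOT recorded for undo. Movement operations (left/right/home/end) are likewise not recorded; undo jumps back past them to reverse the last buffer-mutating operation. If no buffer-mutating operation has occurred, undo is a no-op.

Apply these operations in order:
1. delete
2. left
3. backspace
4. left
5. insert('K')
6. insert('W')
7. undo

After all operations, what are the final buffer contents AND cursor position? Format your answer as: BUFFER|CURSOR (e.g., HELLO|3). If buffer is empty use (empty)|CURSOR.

Answer: KEBCRFT|1

Derivation:
After op 1 (delete): buf='EBCRFT' cursor=0
After op 2 (left): buf='EBCRFT' cursor=0
After op 3 (backspace): buf='EBCRFT' cursor=0
After op 4 (left): buf='EBCRFT' cursor=0
After op 5 (insert('K')): buf='KEBCRFT' cursor=1
After op 6 (insert('W')): buf='KWEBCRFT' cursor=2
After op 7 (undo): buf='KEBCRFT' cursor=1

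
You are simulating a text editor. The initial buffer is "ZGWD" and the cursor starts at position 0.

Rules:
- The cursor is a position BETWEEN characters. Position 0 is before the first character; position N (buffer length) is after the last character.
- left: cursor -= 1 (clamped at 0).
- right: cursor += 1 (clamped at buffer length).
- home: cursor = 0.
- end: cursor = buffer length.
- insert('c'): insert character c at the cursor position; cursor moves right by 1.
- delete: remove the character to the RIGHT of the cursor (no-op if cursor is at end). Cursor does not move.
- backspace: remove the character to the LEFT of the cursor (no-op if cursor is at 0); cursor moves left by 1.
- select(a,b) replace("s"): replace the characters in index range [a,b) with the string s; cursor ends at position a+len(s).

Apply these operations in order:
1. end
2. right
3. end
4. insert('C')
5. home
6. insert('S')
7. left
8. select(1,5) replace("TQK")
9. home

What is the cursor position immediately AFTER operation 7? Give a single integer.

After op 1 (end): buf='ZGWD' cursor=4
After op 2 (right): buf='ZGWD' cursor=4
After op 3 (end): buf='ZGWD' cursor=4
After op 4 (insert('C')): buf='ZGWDC' cursor=5
After op 5 (home): buf='ZGWDC' cursor=0
After op 6 (insert('S')): buf='SZGWDC' cursor=1
After op 7 (left): buf='SZGWDC' cursor=0

Answer: 0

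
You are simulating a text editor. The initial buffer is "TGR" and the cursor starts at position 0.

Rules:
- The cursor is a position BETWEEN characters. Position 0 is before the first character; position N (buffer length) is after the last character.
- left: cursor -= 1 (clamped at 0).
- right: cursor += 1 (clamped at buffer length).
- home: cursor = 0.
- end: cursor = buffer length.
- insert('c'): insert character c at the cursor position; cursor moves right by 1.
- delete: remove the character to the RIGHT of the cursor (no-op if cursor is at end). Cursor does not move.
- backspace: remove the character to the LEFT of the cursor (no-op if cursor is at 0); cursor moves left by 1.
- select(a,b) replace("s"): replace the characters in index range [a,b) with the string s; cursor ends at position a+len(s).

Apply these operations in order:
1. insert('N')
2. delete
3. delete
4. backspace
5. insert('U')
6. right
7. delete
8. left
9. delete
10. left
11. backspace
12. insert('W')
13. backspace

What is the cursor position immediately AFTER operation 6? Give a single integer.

Answer: 2

Derivation:
After op 1 (insert('N')): buf='NTGR' cursor=1
After op 2 (delete): buf='NGR' cursor=1
After op 3 (delete): buf='NR' cursor=1
After op 4 (backspace): buf='R' cursor=0
After op 5 (insert('U')): buf='UR' cursor=1
After op 6 (right): buf='UR' cursor=2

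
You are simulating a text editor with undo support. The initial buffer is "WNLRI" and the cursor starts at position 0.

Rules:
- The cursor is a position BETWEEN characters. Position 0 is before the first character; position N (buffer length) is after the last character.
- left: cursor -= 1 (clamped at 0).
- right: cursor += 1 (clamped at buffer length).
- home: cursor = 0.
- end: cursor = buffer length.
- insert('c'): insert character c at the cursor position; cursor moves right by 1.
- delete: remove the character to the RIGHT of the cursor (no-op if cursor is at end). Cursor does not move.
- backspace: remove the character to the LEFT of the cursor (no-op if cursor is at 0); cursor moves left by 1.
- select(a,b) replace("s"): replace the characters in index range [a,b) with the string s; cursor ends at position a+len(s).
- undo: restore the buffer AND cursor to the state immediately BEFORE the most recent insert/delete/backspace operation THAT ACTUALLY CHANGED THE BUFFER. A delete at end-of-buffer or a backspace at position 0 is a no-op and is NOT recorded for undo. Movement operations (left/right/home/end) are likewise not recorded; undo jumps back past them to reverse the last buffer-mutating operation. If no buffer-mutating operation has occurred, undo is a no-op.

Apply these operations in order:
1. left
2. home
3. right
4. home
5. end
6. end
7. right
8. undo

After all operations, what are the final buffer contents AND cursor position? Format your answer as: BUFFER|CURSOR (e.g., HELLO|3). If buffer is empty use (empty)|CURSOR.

After op 1 (left): buf='WNLRI' cursor=0
After op 2 (home): buf='WNLRI' cursor=0
After op 3 (right): buf='WNLRI' cursor=1
After op 4 (home): buf='WNLRI' cursor=0
After op 5 (end): buf='WNLRI' cursor=5
After op 6 (end): buf='WNLRI' cursor=5
After op 7 (right): buf='WNLRI' cursor=5
After op 8 (undo): buf='WNLRI' cursor=5

Answer: WNLRI|5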